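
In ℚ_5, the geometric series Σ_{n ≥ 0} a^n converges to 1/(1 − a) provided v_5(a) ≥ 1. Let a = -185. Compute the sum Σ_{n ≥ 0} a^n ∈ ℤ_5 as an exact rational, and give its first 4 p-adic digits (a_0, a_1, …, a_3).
Σ a^n = 1/(1 − a) = 1/186;  first 4 digits = (1, 3, 1, 4)

v_5(a) = 1 ≥ 1, so the series converges in ℤ_5 to 1/(1 − a) = 1/(1 − (-185)) = 1/186. Expand this rational in ℤ_5: compute digits iteratively via d_i = x_i mod 5, x_{i+1} = (x_i − d_i)/5. The first 4 digits are (1, 3, 1, 4).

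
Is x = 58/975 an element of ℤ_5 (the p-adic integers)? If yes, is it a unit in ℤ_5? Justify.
x ∉ ℤ_5 (v_5(x) = -2 < 0)

ℤ_5 = {x ∈ ℚ_5 : v_5(x) ≥ 0} and ℤ_5^× = {x ∈ ℤ_5 : v_5(x) = 0}. Here v_5(58/975) = v_5(num) − v_5(den) = -2; compare against these criteria.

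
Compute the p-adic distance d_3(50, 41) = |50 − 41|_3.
d_3(50, 41) = 1/9

Step 1 — x − y = 50 − 41 = 9. Step 2 — v_3(9) = 2 (factor: 9 = (3^2 · 1); the sign does not affect v_p). Step 3 — |x − y|_3 = 3^{-2} = 1/9.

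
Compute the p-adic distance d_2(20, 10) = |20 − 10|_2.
d_2(20, 10) = 1/2

Step 1 — x − y = 20 − 10 = 10. Step 2 — v_2(10) = 1 (factor: 10 = (2^1 · 5); the sign does not affect v_p). Step 3 — |x − y|_2 = 2^{-1} = 1/2.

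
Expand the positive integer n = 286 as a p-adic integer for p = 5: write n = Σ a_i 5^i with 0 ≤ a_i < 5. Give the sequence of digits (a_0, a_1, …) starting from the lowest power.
(a_0, a_1, …) = (1, 2, 1, 2)

Repeated division by 5 gives the digits low-to-high: 286 = 1 + 2·5^1 + 1·5^2 + 2·5^3. Digit sequence: (1, 2, 1, 2).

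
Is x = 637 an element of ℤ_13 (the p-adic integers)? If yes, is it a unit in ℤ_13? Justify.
x ∈ ℤ_13 but not a unit; v_13(x) = 1 > 0

ℤ_13 = {x ∈ ℚ_13 : v_13(x) ≥ 0} and ℤ_13^× = {x ∈ ℤ_13 : v_13(x) = 0}. Here v_13(637) = v_13(num) − v_13(den) = 1; compare against these criteria.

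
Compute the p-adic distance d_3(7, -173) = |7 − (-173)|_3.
d_3(7, -173) = 1/9

Step 1 — x − y = 7 − (-173) = 180. Step 2 — v_3(180) = 2 (factor: 180 = (3^2 · 20); the sign does not affect v_p). Step 3 — |x − y|_3 = 3^{-2} = 1/9.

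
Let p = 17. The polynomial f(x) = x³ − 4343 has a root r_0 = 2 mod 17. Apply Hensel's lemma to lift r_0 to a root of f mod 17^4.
r_3 = 63004 (mod 83521)

Hensel: r_{i+1} = r_i − f(r_i)/f′(r_i) mod 17^{i+2}, where f′(x) = 3x². Iterate:
  r_0 = 2 (mod 17)
  r_1 = 2 (mod 289)
  r_2 = 4048 (mod 4913)
  r_3 = 63004 (mod 83521)
Final: r = 63004 with f(r) ≡ 0 mod 17^4.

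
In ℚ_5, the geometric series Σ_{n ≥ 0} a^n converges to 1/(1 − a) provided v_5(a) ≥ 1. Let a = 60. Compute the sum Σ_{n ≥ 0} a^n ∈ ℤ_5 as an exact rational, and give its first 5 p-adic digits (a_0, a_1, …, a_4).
Σ a^n = 1/(1 − a) = -1/59;  first 5 digits = (1, 2, 1, 2, 2)

v_5(a) = 1 ≥ 1, so the series converges in ℤ_5 to 1/(1 − a) = 1/(1 − 60) = -1/59. Expand this rational in ℤ_5: compute digits iteratively via d_i = x_i mod 5, x_{i+1} = (x_i − d_i)/5. The first 5 digits are (1, 2, 1, 2, 2).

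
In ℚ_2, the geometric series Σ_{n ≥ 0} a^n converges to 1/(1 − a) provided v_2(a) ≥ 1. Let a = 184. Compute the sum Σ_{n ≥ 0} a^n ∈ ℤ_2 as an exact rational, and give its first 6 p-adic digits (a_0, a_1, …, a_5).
Σ a^n = 1/(1 − a) = -1/183;  first 6 digits = (1, 0, 0, 1, 1, 1)

v_2(a) = 3 ≥ 1, so the series converges in ℤ_2 to 1/(1 − a) = 1/(1 − 184) = -1/183. Expand this rational in ℤ_2: compute digits iteratively via d_i = x_i mod 2, x_{i+1} = (x_i − d_i)/2. The first 6 digits are (1, 0, 0, 1, 1, 1).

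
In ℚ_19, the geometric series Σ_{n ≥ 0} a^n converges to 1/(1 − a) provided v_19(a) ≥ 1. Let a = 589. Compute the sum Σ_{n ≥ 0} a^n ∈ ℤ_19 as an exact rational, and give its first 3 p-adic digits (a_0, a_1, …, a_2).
Σ a^n = 1/(1 − a) = -1/588;  first 3 digits = (1, 12, 12)

v_19(a) = 1 ≥ 1, so the series converges in ℤ_19 to 1/(1 − a) = 1/(1 − 589) = -1/588. Expand this rational in ℤ_19: compute digits iteratively via d_i = x_i mod 19, x_{i+1} = (x_i − d_i)/19. The first 3 digits are (1, 12, 12).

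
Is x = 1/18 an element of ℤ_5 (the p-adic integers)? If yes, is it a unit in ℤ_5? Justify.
x ∈ ℤ_5^× (unit); v_5(x) = 0

ℤ_5 = {x ∈ ℚ_5 : v_5(x) ≥ 0} and ℤ_5^× = {x ∈ ℤ_5 : v_5(x) = 0}. Here v_5(1/18) = v_5(num) − v_5(den) = 0; compare against these criteria.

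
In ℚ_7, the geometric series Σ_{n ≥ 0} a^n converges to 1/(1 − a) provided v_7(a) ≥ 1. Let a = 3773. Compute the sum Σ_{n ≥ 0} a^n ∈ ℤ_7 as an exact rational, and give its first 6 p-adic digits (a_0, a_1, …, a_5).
Σ a^n = 1/(1 − a) = -1/3772;  first 6 digits = (1, 0, 0, 4, 1, 0)

v_7(a) = 3 ≥ 1, so the series converges in ℤ_7 to 1/(1 − a) = 1/(1 − 3773) = -1/3772. Expand this rational in ℤ_7: compute digits iteratively via d_i = x_i mod 7, x_{i+1} = (x_i − d_i)/7. The first 6 digits are (1, 0, 0, 4, 1, 0).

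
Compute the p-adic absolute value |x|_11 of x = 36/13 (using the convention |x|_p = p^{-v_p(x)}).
|36/13|_11 = 1

Step 1 — compute v_11(x) by factoring powers of 11 out of the numerator and denominator: v_11(36/13) = 0. Step 2 — apply |x|_p = p^{-v_p(x)} = 11^{0} = 1.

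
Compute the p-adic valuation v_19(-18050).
v_19(-18050) = 2

v_19(n) is the largest exponent k such that 19^k divides n. Factor out: -18050 = -19^2 · 50. (Sign doesn't affect v_p.) So v_19(-18050) = 2.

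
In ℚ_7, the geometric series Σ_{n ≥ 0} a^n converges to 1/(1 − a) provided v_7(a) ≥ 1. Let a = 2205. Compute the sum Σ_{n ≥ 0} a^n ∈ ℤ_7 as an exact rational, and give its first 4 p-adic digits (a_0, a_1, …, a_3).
Σ a^n = 1/(1 − a) = -1/2204;  first 4 digits = (1, 0, 3, 6)

v_7(a) = 2 ≥ 1, so the series converges in ℤ_7 to 1/(1 − a) = 1/(1 − 2205) = -1/2204. Expand this rational in ℤ_7: compute digits iteratively via d_i = x_i mod 7, x_{i+1} = (x_i − d_i)/7. The first 4 digits are (1, 0, 3, 6).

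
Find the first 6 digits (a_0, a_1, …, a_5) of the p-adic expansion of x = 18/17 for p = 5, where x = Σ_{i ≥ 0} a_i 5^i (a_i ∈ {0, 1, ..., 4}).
(a_0, …, a_5) = (4, 0, 4, 3, 1, 2)

v_5(18/17) = 0 (numerator and denominator both coprime to 5), so x ∈ ℤ_5^×. Compute digits iteratively via a_i = x_i mod 5, x_{i+1} = (x_i − a_i)/5, with x_0 = x:
  x_0 = 18/17;  a_0 = 4;  x_1 = (x_0 − 4)/5 = -10/17
  x_1 = -10/17;  a_1 = 0;  x_2 = (x_1 − 0)/5 = -2/17
  x_2 = -2/17;  a_2 = 4;  x_3 = (x_2 − 4)/5 = -14/17
  x_3 = -14/17;  a_3 = 3;  x_4 = (x_3 − 3)/5 = -13/17
  x_4 = -13/17;  a_4 = 1;  x_5 = (x_4 − 1)/5 = -6/17
  x_5 = -6/17;  a_5 = 2;  x_6 = (x_5 − 2)/5 = -8/17
Digits: (4, 0, 4, 3, 1, 2).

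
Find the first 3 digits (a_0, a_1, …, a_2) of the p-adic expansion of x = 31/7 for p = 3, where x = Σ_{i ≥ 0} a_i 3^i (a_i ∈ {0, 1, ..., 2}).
(a_0, …, a_2) = (1, 2, 1)

v_3(31/7) = 0 (numerator and denominator both coprime to 3), so x ∈ ℤ_3^×. Compute digits iteratively via a_i = x_i mod 3, x_{i+1} = (x_i − a_i)/3, with x_0 = x:
  x_0 = 31/7;  a_0 = 1;  x_1 = (x_0 − 1)/3 = 8/7
  x_1 = 8/7;  a_1 = 2;  x_2 = (x_1 − 2)/3 = -2/7
  x_2 = -2/7;  a_2 = 1;  x_3 = (x_2 − 1)/3 = -3/7
Digits: (1, 2, 1).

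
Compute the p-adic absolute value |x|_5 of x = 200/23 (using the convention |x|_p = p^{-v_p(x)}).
|200/23|_5 = 1/25

Step 1 — compute v_5(x) by factoring powers of 5 out of the numerator and denominator: v_5(200/23) = 2. Step 2 — apply |x|_p = p^{-v_p(x)} = 5^{-2} = 1/25.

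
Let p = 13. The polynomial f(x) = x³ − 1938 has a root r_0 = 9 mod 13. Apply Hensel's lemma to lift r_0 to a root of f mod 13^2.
r_1 = 87 (mod 169)

Hensel: r_{i+1} = r_i − f(r_i)/f′(r_i) mod 13^{i+2}, where f′(x) = 3x². Iterate:
  r_0 = 9 (mod 13)
  r_1 = 87 (mod 169)
Final: r = 87 with f(r) ≡ 0 mod 13^2.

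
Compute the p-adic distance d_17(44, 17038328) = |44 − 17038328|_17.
d_17(44, 17038328) = 1/1419857

Step 1 — x − y = 44 − 17038328 = -17038284. Step 2 — v_17(-17038284) = 5 (factor: -17038284 = −(17^5 · 12); the sign does not affect v_p). Step 3 — |x − y|_17 = 17^{-5} = 1/1419857.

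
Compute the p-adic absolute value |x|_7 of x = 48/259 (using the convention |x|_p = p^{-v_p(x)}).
|48/259|_7 = 7

Step 1 — compute v_7(x) by factoring powers of 7 out of the numerator and denominator: v_7(48/259) = -1. Step 2 — apply |x|_p = p^{-v_p(x)} = 7^{1} = 7.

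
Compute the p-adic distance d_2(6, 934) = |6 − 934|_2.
d_2(6, 934) = 1/32

Step 1 — x − y = 6 − 934 = -928. Step 2 — v_2(-928) = 5 (factor: -928 = −(2^5 · 29); the sign does not affect v_p). Step 3 — |x − y|_2 = 2^{-5} = 1/32.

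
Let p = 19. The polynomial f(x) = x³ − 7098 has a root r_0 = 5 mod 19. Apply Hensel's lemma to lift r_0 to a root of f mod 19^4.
r_3 = 28410 (mod 130321)

Hensel: r_{i+1} = r_i − f(r_i)/f′(r_i) mod 19^{i+2}, where f′(x) = 3x². Iterate:
  r_0 = 5 (mod 19)
  r_1 = 252 (mod 361)
  r_2 = 974 (mod 6859)
  r_3 = 28410 (mod 130321)
Final: r = 28410 with f(r) ≡ 0 mod 19^4.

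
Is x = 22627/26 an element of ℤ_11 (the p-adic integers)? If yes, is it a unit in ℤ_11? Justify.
x ∈ ℤ_11 but not a unit; v_11(x) = 3 > 0

ℤ_11 = {x ∈ ℚ_11 : v_11(x) ≥ 0} and ℤ_11^× = {x ∈ ℤ_11 : v_11(x) = 0}. Here v_11(22627/26) = v_11(num) − v_11(den) = 3; compare against these criteria.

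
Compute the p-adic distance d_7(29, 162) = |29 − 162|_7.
d_7(29, 162) = 1/7

Step 1 — x − y = 29 − 162 = -133. Step 2 — v_7(-133) = 1 (factor: -133 = −(7^1 · 19); the sign does not affect v_p). Step 3 — |x − y|_7 = 7^{-1} = 1/7.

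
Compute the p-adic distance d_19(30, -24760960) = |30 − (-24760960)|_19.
d_19(30, -24760960) = 1/2476099

Step 1 — x − y = 30 − (-24760960) = 24760990. Step 2 — v_19(24760990) = 5 (factor: 24760990 = (19^5 · 10); the sign does not affect v_p). Step 3 — |x − y|_19 = 19^{-5} = 1/2476099.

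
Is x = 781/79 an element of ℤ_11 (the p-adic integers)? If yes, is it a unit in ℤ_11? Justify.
x ∈ ℤ_11 but not a unit; v_11(x) = 1 > 0

ℤ_11 = {x ∈ ℚ_11 : v_11(x) ≥ 0} and ℤ_11^× = {x ∈ ℤ_11 : v_11(x) = 0}. Here v_11(781/79) = v_11(num) − v_11(den) = 1; compare against these criteria.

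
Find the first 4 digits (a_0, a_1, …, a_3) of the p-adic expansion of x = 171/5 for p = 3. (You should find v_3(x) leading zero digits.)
(a_0, …, a_3) = (0, 0, 2, 0)

v_3(171/5) = 2, so a_0 = ... = a_1 = 0. Factor out: x = 3^2 · u with u = 19/5 a unit in ℤ_3. Expand u iteratively via a_{v+i} = u_i mod 3, u_{i+1} = (u_i − a_{v+i})/3:
  u_0 = 19/5;  a_2 = 2;  u_1 = (u_0 − 2)/3 = 3/5
  u_1 = 3/5;  a_3 = 0;  u_2 = (u_1 − 0)/3 = 1/5
Digits: (0, 0, 2, 0).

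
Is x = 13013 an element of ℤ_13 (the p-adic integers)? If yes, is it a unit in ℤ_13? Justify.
x ∈ ℤ_13 but not a unit; v_13(x) = 2 > 0

ℤ_13 = {x ∈ ℚ_13 : v_13(x) ≥ 0} and ℤ_13^× = {x ∈ ℤ_13 : v_13(x) = 0}. Here v_13(13013) = v_13(num) − v_13(den) = 2; compare against these criteria.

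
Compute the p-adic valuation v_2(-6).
v_2(-6) = 1

v_2(n) is the largest exponent k such that 2^k divides n. Factor out: -6 = -2^1 · 3. (Sign doesn't affect v_p.) So v_2(-6) = 1.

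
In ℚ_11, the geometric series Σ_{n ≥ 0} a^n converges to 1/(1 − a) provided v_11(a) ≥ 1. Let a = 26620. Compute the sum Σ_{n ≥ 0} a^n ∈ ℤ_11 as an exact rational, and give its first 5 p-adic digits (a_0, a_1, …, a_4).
Σ a^n = 1/(1 − a) = -1/26619;  first 5 digits = (1, 0, 0, 9, 1)

v_11(a) = 3 ≥ 1, so the series converges in ℤ_11 to 1/(1 − a) = 1/(1 − 26620) = -1/26619. Expand this rational in ℤ_11: compute digits iteratively via d_i = x_i mod 11, x_{i+1} = (x_i − d_i)/11. The first 5 digits are (1, 0, 0, 9, 1).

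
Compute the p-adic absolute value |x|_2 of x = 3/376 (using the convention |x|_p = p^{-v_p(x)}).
|3/376|_2 = 8

Step 1 — compute v_2(x) by factoring powers of 2 out of the numerator and denominator: v_2(3/376) = -3. Step 2 — apply |x|_p = p^{-v_p(x)} = 2^{3} = 8.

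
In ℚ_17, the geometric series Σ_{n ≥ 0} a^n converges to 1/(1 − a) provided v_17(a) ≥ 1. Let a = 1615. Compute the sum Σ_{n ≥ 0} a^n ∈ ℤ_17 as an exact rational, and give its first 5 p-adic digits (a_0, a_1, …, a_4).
Σ a^n = 1/(1 − a) = -1/1614;  first 5 digits = (1, 10, 3, 1, 13)

v_17(a) = 1 ≥ 1, so the series converges in ℤ_17 to 1/(1 − a) = 1/(1 − 1615) = -1/1614. Expand this rational in ℤ_17: compute digits iteratively via d_i = x_i mod 17, x_{i+1} = (x_i − d_i)/17. The first 5 digits are (1, 10, 3, 1, 13).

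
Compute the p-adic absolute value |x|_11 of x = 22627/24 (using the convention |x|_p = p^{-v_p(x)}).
|22627/24|_11 = 1/1331

Step 1 — compute v_11(x) by factoring powers of 11 out of the numerator and denominator: v_11(22627/24) = 3. Step 2 — apply |x|_p = p^{-v_p(x)} = 11^{-3} = 1/1331.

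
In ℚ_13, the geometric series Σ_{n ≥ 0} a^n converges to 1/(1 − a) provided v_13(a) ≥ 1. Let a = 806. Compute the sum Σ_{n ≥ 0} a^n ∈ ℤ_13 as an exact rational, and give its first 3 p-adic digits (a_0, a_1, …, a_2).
Σ a^n = 1/(1 − a) = -1/805;  first 3 digits = (1, 10, 0)

v_13(a) = 1 ≥ 1, so the series converges in ℤ_13 to 1/(1 − a) = 1/(1 − 806) = -1/805. Expand this rational in ℤ_13: compute digits iteratively via d_i = x_i mod 13, x_{i+1} = (x_i − d_i)/13. The first 3 digits are (1, 10, 0).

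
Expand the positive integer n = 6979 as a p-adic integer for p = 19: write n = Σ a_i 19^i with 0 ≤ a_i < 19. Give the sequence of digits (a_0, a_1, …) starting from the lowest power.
(a_0, a_1, …) = (6, 6, 0, 1)

Repeated division by 19 gives the digits low-to-high: 6979 = 6 + 6·19^1 + 1·19^3. Digit sequence: (6, 6, 0, 1).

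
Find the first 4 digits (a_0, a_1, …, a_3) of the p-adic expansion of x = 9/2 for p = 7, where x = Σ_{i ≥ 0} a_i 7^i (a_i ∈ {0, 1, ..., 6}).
(a_0, …, a_3) = (1, 4, 3, 3)

v_7(9/2) = 0 (numerator and denominator both coprime to 7), so x ∈ ℤ_7^×. Compute digits iteratively via a_i = x_i mod 7, x_{i+1} = (x_i − a_i)/7, with x_0 = x:
  x_0 = 9/2;  a_0 = 1;  x_1 = (x_0 − 1)/7 = 1/2
  x_1 = 1/2;  a_1 = 4;  x_2 = (x_1 − 4)/7 = -1/2
  x_2 = -1/2;  a_2 = 3;  x_3 = (x_2 − 3)/7 = -1/2
  x_3 = -1/2;  a_3 = 3;  x_4 = (x_3 − 3)/7 = -1/2
Digits: (1, 4, 3, 3).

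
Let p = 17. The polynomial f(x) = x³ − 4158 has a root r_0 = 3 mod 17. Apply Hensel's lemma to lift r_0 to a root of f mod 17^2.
r_1 = 156 (mod 289)

Hensel: r_{i+1} = r_i − f(r_i)/f′(r_i) mod 17^{i+2}, where f′(x) = 3x². Iterate:
  r_0 = 3 (mod 17)
  r_1 = 156 (mod 289)
Final: r = 156 with f(r) ≡ 0 mod 17^2.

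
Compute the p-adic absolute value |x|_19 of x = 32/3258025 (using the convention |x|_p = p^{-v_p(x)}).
|32/3258025|_19 = 130321

Step 1 — compute v_19(x) by factoring powers of 19 out of the numerator and denominator: v_19(32/3258025) = -4. Step 2 — apply |x|_p = p^{-v_p(x)} = 19^{4} = 130321.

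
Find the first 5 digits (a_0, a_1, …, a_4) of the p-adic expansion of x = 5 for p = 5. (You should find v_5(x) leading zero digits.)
(a_0, …, a_4) = (0, 1, 0, 0, 0)

v_5(5) = 1, so a_0 = ... = a_0 = 0. Factor out: x = 5^1 · u with u = 1 a unit in ℤ_5. Expand u iteratively via a_{v+i} = u_i mod 5, u_{i+1} = (u_i − a_{v+i})/5:
  u_0 = 1;  a_1 = 1;  u_1 = (u_0 − 1)/5 = 0
  u_1 = 0;  a_2 = 0;  u_2 = (u_1 − 0)/5 = 0
  u_2 = 0;  a_3 = 0;  u_3 = (u_2 − 0)/5 = 0
  u_3 = 0;  a_4 = 0;  u_4 = (u_3 − 0)/5 = 0
Digits: (0, 1, 0, 0, 0).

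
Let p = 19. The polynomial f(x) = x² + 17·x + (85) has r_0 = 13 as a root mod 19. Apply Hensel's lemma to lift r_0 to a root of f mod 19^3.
r_2 = 5694 (mod 6859)

Hensel: r_{i+1} = r_i − f(r_i)·(f′(r_i))^{-1} mod 19^{i+2}, f′(x) = 2x + 17. Iterate:
  r_0 = 13 (mod 19)
  r_1 = 279 (mod 361)
  r_2 = 5694 (mod 6859)
Final: r = 5694 satisfies f(r) ≡ 0 mod 19^3.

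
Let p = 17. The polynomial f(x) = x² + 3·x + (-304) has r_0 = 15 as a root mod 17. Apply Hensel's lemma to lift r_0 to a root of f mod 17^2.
r_1 = 270 (mod 289)

Hensel: r_{i+1} = r_i − f(r_i)·(f′(r_i))^{-1} mod 17^{i+2}, f′(x) = 2x + 3. Iterate:
  r_0 = 15 (mod 17)
  r_1 = 270 (mod 289)
Final: r = 270 satisfies f(r) ≡ 0 mod 17^2.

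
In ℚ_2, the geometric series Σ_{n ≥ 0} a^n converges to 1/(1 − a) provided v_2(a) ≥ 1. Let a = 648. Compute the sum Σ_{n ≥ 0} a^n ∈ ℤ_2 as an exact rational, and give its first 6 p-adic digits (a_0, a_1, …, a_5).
Σ a^n = 1/(1 − a) = -1/647;  first 6 digits = (1, 0, 0, 1, 0, 0)

v_2(a) = 3 ≥ 1, so the series converges in ℤ_2 to 1/(1 − a) = 1/(1 − 648) = -1/647. Expand this rational in ℤ_2: compute digits iteratively via d_i = x_i mod 2, x_{i+1} = (x_i − d_i)/2. The first 6 digits are (1, 0, 0, 1, 0, 0).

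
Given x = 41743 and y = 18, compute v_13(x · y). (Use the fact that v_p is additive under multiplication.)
v_13(751374) = 3

v_p(x) = 3 (factor: 41743 = 13^3 · 19); v_p(y) = 0 (factor: 18 = 13^0 · 18). Additivity: v_p(xy) = v_p(x) + v_p(y) = 3 + 0 = 3. (Direct check: xy = 751374 = 13^3 · (342).)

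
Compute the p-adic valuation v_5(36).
v_5(36) = 0

v_5(n) is the largest exponent k such that 5^k divides n. Factor out: 36 = 5^0 · 36. (Sign doesn't affect v_p.) So v_5(36) = 0.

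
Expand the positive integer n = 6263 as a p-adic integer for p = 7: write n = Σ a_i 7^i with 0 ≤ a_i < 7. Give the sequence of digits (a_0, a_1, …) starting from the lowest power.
(a_0, a_1, …) = (5, 5, 1, 4, 2)

Repeated division by 7 gives the digits low-to-high: 6263 = 5 + 5·7^1 + 1·7^2 + 4·7^3 + 2·7^4. Digit sequence: (5, 5, 1, 4, 2).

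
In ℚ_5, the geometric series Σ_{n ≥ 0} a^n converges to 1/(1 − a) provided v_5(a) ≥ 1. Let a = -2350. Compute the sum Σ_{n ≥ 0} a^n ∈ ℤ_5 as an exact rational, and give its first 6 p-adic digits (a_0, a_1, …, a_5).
Σ a^n = 1/(1 − a) = 1/2351;  first 6 digits = (1, 0, 1, 1, 2, 1)

v_5(a) = 2 ≥ 1, so the series converges in ℤ_5 to 1/(1 − a) = 1/(1 − (-2350)) = 1/2351. Expand this rational in ℤ_5: compute digits iteratively via d_i = x_i mod 5, x_{i+1} = (x_i − d_i)/5. The first 6 digits are (1, 0, 1, 1, 2, 1).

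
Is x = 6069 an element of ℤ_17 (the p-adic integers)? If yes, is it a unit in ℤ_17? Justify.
x ∈ ℤ_17 but not a unit; v_17(x) = 2 > 0

ℤ_17 = {x ∈ ℚ_17 : v_17(x) ≥ 0} and ℤ_17^× = {x ∈ ℤ_17 : v_17(x) = 0}. Here v_17(6069) = v_17(num) − v_17(den) = 2; compare against these criteria.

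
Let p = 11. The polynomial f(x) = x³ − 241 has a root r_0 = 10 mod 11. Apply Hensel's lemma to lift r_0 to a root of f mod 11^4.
r_3 = 4960 (mod 14641)

Hensel: r_{i+1} = r_i − f(r_i)/f′(r_i) mod 11^{i+2}, where f′(x) = 3x². Iterate:
  r_0 = 10 (mod 11)
  r_1 = 120 (mod 121)
  r_2 = 967 (mod 1331)
  r_3 = 4960 (mod 14641)
Final: r = 4960 with f(r) ≡ 0 mod 11^4.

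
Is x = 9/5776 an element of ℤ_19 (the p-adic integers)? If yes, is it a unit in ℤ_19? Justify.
x ∉ ℤ_19 (v_19(x) = -2 < 0)

ℤ_19 = {x ∈ ℚ_19 : v_19(x) ≥ 0} and ℤ_19^× = {x ∈ ℤ_19 : v_19(x) = 0}. Here v_19(9/5776) = v_19(num) − v_19(den) = -2; compare against these criteria.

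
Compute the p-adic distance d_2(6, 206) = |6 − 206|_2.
d_2(6, 206) = 1/8

Step 1 — x − y = 6 − 206 = -200. Step 2 — v_2(-200) = 3 (factor: -200 = −(2^3 · 25); the sign does not affect v_p). Step 3 — |x − y|_2 = 2^{-3} = 1/8.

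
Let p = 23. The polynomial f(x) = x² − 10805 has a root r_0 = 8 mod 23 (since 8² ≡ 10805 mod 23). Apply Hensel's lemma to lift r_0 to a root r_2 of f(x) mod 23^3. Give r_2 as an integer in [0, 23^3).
r_2 = 3688 (mod 12167)

Hensel's recurrence: r_{i+1} = r_i − f(r_i)·(f′(r_i))^{-1} mod 23^{i+2}, with f′(x) = 2x. Iterate:
  r_0 = 8 (mod 23)
  r_1 = 514 (mod 529)
  r_2 = 3688 (mod 12167)
Final: r_2 = 3688, and one checks f(r_2) ≡ 0 mod 23^3.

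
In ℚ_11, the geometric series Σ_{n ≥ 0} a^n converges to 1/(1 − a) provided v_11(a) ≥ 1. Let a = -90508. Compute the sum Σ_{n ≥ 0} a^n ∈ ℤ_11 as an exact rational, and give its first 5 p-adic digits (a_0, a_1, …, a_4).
Σ a^n = 1/(1 − a) = 1/90509;  first 5 digits = (1, 0, 0, 9, 4)

v_11(a) = 3 ≥ 1, so the series converges in ℤ_11 to 1/(1 − a) = 1/(1 − (-90508)) = 1/90509. Expand this rational in ℤ_11: compute digits iteratively via d_i = x_i mod 11, x_{i+1} = (x_i − d_i)/11. The first 5 digits are (1, 0, 0, 9, 4).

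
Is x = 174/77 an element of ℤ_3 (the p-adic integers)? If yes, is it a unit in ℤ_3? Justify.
x ∈ ℤ_3 but not a unit; v_3(x) = 1 > 0

ℤ_3 = {x ∈ ℚ_3 : v_3(x) ≥ 0} and ℤ_3^× = {x ∈ ℤ_3 : v_3(x) = 0}. Here v_3(174/77) = v_3(num) − v_3(den) = 1; compare against these criteria.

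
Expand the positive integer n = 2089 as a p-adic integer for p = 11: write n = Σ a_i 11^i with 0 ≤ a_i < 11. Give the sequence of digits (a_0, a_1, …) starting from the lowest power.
(a_0, a_1, …) = (10, 2, 6, 1)

Repeated division by 11 gives the digits low-to-high: 2089 = 10 + 2·11^1 + 6·11^2 + 1·11^3. Digit sequence: (10, 2, 6, 1).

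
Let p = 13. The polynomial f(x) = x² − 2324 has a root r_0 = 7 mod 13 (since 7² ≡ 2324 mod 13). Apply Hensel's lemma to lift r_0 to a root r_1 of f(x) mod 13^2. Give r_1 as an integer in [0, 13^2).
r_1 = 85 (mod 169)

Hensel's recurrence: r_{i+1} = r_i − f(r_i)·(f′(r_i))^{-1} mod 13^{i+2}, with f′(x) = 2x. Iterate:
  r_0 = 7 (mod 13)
  r_1 = 85 (mod 169)
Final: r_1 = 85, and one checks f(r_1) ≡ 0 mod 13^2.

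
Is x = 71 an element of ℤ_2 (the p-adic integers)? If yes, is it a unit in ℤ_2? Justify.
x ∈ ℤ_2^× (unit); v_2(x) = 0

ℤ_2 = {x ∈ ℚ_2 : v_2(x) ≥ 0} and ℤ_2^× = {x ∈ ℤ_2 : v_2(x) = 0}. Here v_2(71) = v_2(num) − v_2(den) = 0; compare against these criteria.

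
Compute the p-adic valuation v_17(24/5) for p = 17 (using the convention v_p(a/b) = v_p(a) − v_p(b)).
v_17(24/5) = 0

Factor powers of 17 from the numerator and denominator of the reduced fraction: 24 = 17^0 · 24 and 5 = 17^0 · 5. Apply v_p(a/b) = v_p(a) − v_p(b): v_17(24/5) = 0 − 0 = 0.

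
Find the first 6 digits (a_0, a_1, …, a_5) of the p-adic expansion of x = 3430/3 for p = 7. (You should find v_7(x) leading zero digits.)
(a_0, …, a_5) = (0, 0, 0, 1, 5, 4)

v_7(3430/3) = 3, so a_0 = ... = a_2 = 0. Factor out: x = 7^3 · u with u = 10/3 a unit in ℤ_7. Expand u iteratively via a_{v+i} = u_i mod 7, u_{i+1} = (u_i − a_{v+i})/7:
  u_0 = 10/3;  a_3 = 1;  u_1 = (u_0 − 1)/7 = 1/3
  u_1 = 1/3;  a_4 = 5;  u_2 = (u_1 − 5)/7 = -2/3
  u_2 = -2/3;  a_5 = 4;  u_3 = (u_2 − 4)/7 = -2/3
Digits: (0, 0, 0, 1, 5, 4).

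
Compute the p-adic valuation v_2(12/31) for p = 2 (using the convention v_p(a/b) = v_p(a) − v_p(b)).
v_2(12/31) = 2

Factor powers of 2 from the numerator and denominator of the reduced fraction: 12 = 2^2 · 3 and 31 = 2^0 · 31. Apply v_p(a/b) = v_p(a) − v_p(b): v_2(12/31) = 2 − 0 = 2.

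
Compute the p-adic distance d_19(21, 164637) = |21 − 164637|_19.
d_19(21, 164637) = 1/6859

Step 1 — x − y = 21 − 164637 = -164616. Step 2 — v_19(-164616) = 3 (factor: -164616 = −(19^3 · 24); the sign does not affect v_p). Step 3 — |x − y|_19 = 19^{-3} = 1/6859.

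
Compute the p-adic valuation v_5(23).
v_5(23) = 0

v_5(n) is the largest exponent k such that 5^k divides n. Factor out: 23 = 5^0 · 23. (Sign doesn't affect v_p.) So v_5(23) = 0.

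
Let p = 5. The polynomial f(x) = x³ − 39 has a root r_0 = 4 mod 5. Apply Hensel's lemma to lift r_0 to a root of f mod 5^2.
r_1 = 4 (mod 25)

Hensel: r_{i+1} = r_i − f(r_i)/f′(r_i) mod 5^{i+2}, where f′(x) = 3x². Iterate:
  r_0 = 4 (mod 5)
  r_1 = 4 (mod 25)
Final: r = 4 with f(r) ≡ 0 mod 5^2.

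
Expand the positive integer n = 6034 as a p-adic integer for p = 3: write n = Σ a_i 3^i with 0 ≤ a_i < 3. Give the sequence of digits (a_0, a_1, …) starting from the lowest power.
(a_0, a_1, …) = (1, 1, 1, 1, 2, 0, 2, 2)

Repeated division by 3 gives the digits low-to-high: 6034 = 1 + 1·3^1 + 1·3^2 + 1·3^3 + 2·3^4 + 2·3^6 + 2·3^7. Digit sequence: (1, 1, 1, 1, 2, 0, 2, 2).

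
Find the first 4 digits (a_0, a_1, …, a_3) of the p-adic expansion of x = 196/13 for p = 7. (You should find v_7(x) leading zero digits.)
(a_0, …, a_3) = (0, 0, 3, 5)

v_7(196/13) = 2, so a_0 = ... = a_1 = 0. Factor out: x = 7^2 · u with u = 4/13 a unit in ℤ_7. Expand u iteratively via a_{v+i} = u_i mod 7, u_{i+1} = (u_i − a_{v+i})/7:
  u_0 = 4/13;  a_2 = 3;  u_1 = (u_0 − 3)/7 = -5/13
  u_1 = -5/13;  a_3 = 5;  u_2 = (u_1 − 5)/7 = -10/13
Digits: (0, 0, 3, 5).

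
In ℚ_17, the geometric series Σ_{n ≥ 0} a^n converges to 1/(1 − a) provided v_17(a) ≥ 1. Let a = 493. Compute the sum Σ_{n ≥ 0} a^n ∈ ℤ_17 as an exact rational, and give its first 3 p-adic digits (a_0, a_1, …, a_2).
Σ a^n = 1/(1 − a) = -1/492;  first 3 digits = (1, 12, 9)

v_17(a) = 1 ≥ 1, so the series converges in ℤ_17 to 1/(1 − a) = 1/(1 − 493) = -1/492. Expand this rational in ℤ_17: compute digits iteratively via d_i = x_i mod 17, x_{i+1} = (x_i − d_i)/17. The first 3 digits are (1, 12, 9).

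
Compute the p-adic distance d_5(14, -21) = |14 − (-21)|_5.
d_5(14, -21) = 1/5

Step 1 — x − y = 14 − (-21) = 35. Step 2 — v_5(35) = 1 (factor: 35 = (5^1 · 7); the sign does not affect v_p). Step 3 — |x − y|_5 = 5^{-1} = 1/5.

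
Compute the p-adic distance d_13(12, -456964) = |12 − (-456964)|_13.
d_13(12, -456964) = 1/28561

Step 1 — x − y = 12 − (-456964) = 456976. Step 2 — v_13(456976) = 4 (factor: 456976 = (13^4 · 16); the sign does not affect v_p). Step 3 — |x − y|_13 = 13^{-4} = 1/28561.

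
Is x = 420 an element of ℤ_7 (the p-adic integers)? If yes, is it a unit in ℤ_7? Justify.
x ∈ ℤ_7 but not a unit; v_7(x) = 1 > 0

ℤ_7 = {x ∈ ℚ_7 : v_7(x) ≥ 0} and ℤ_7^× = {x ∈ ℤ_7 : v_7(x) = 0}. Here v_7(420) = v_7(num) − v_7(den) = 1; compare against these criteria.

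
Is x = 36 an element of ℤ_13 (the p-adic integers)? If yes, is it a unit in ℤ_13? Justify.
x ∈ ℤ_13^× (unit); v_13(x) = 0

ℤ_13 = {x ∈ ℚ_13 : v_13(x) ≥ 0} and ℤ_13^× = {x ∈ ℤ_13 : v_13(x) = 0}. Here v_13(36) = v_13(num) − v_13(den) = 0; compare against these criteria.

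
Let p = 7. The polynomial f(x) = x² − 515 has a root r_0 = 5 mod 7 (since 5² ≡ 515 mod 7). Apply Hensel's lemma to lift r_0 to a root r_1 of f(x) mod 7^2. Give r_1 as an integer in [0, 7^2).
r_1 = 5 (mod 49)

Hensel's recurrence: r_{i+1} = r_i − f(r_i)·(f′(r_i))^{-1} mod 7^{i+2}, with f′(x) = 2x. Iterate:
  r_0 = 5 (mod 7)
  r_1 = 5 (mod 49)
Final: r_1 = 5, and one checks f(r_1) ≡ 0 mod 7^2.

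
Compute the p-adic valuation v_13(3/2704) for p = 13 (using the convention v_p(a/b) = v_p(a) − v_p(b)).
v_13(3/2704) = -2

Factor powers of 13 from the numerator and denominator of the reduced fraction: 3 = 13^0 · 3 and 2704 = 13^2 · 16. Apply v_p(a/b) = v_p(a) − v_p(b): v_13(3/2704) = 0 − 2 = -2.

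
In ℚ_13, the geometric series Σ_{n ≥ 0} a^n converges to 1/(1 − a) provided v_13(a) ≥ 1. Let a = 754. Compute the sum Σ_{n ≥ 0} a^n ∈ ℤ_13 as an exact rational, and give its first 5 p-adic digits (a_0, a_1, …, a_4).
Σ a^n = 1/(1 − a) = -1/753;  first 5 digits = (1, 6, 1, 7, 9)

v_13(a) = 1 ≥ 1, so the series converges in ℤ_13 to 1/(1 − a) = 1/(1 − 754) = -1/753. Expand this rational in ℤ_13: compute digits iteratively via d_i = x_i mod 13, x_{i+1} = (x_i − d_i)/13. The first 5 digits are (1, 6, 1, 7, 9).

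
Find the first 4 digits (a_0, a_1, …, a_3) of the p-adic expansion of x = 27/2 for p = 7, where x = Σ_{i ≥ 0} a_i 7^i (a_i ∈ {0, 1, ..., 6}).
(a_0, …, a_3) = (3, 5, 3, 3)

v_7(27/2) = 0 (numerator and denominator both coprime to 7), so x ∈ ℤ_7^×. Compute digits iteratively via a_i = x_i mod 7, x_{i+1} = (x_i − a_i)/7, with x_0 = x:
  x_0 = 27/2;  a_0 = 3;  x_1 = (x_0 − 3)/7 = 3/2
  x_1 = 3/2;  a_1 = 5;  x_2 = (x_1 − 5)/7 = -1/2
  x_2 = -1/2;  a_2 = 3;  x_3 = (x_2 − 3)/7 = -1/2
  x_3 = -1/2;  a_3 = 3;  x_4 = (x_3 − 3)/7 = -1/2
Digits: (3, 5, 3, 3).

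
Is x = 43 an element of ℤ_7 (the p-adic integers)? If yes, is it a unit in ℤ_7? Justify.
x ∈ ℤ_7^× (unit); v_7(x) = 0

ℤ_7 = {x ∈ ℚ_7 : v_7(x) ≥ 0} and ℤ_7^× = {x ∈ ℤ_7 : v_7(x) = 0}. Here v_7(43) = v_7(num) − v_7(den) = 0; compare against these criteria.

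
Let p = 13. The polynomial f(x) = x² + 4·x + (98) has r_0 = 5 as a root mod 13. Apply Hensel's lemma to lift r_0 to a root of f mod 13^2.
r_1 = 31 (mod 169)

Hensel: r_{i+1} = r_i − f(r_i)·(f′(r_i))^{-1} mod 13^{i+2}, f′(x) = 2x + 4. Iterate:
  r_0 = 5 (mod 13)
  r_1 = 31 (mod 169)
Final: r = 31 satisfies f(r) ≡ 0 mod 13^2.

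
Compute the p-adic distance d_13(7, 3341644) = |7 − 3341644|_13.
d_13(7, 3341644) = 1/371293

Step 1 — x − y = 7 − 3341644 = -3341637. Step 2 — v_13(-3341637) = 5 (factor: -3341637 = −(13^5 · 9); the sign does not affect v_p). Step 3 — |x − y|_13 = 13^{-5} = 1/371293.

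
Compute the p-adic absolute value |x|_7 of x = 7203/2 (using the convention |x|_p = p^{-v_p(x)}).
|7203/2|_7 = 1/2401

Step 1 — compute v_7(x) by factoring powers of 7 out of the numerator and denominator: v_7(7203/2) = 4. Step 2 — apply |x|_p = p^{-v_p(x)} = 7^{-4} = 1/2401.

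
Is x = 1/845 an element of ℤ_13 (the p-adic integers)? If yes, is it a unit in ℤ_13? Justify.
x ∉ ℤ_13 (v_13(x) = -2 < 0)

ℤ_13 = {x ∈ ℚ_13 : v_13(x) ≥ 0} and ℤ_13^× = {x ∈ ℤ_13 : v_13(x) = 0}. Here v_13(1/845) = v_13(num) − v_13(den) = -2; compare against these criteria.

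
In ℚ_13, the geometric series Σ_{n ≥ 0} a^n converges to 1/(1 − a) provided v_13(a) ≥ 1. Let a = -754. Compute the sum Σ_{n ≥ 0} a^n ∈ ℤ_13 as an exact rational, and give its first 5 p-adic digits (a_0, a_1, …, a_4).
Σ a^n = 1/(1 − a) = 1/755;  first 5 digits = (1, 7, 5, 3, 9)

v_13(a) = 1 ≥ 1, so the series converges in ℤ_13 to 1/(1 − a) = 1/(1 − (-754)) = 1/755. Expand this rational in ℤ_13: compute digits iteratively via d_i = x_i mod 13, x_{i+1} = (x_i − d_i)/13. The first 5 digits are (1, 7, 5, 3, 9).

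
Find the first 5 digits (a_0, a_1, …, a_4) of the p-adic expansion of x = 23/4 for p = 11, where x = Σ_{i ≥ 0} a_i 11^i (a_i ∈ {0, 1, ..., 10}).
(a_0, …, a_4) = (3, 3, 8, 2, 8)

v_11(23/4) = 0 (numerator and denominator both coprime to 11), so x ∈ ℤ_11^×. Compute digits iteratively via a_i = x_i mod 11, x_{i+1} = (x_i − a_i)/11, with x_0 = x:
  x_0 = 23/4;  a_0 = 3;  x_1 = (x_0 − 3)/11 = 1/4
  x_1 = 1/4;  a_1 = 3;  x_2 = (x_1 − 3)/11 = -1/4
  x_2 = -1/4;  a_2 = 8;  x_3 = (x_2 − 8)/11 = -3/4
  x_3 = -3/4;  a_3 = 2;  x_4 = (x_3 − 2)/11 = -1/4
  x_4 = -1/4;  a_4 = 8;  x_5 = (x_4 − 8)/11 = -3/4
Digits: (3, 3, 8, 2, 8).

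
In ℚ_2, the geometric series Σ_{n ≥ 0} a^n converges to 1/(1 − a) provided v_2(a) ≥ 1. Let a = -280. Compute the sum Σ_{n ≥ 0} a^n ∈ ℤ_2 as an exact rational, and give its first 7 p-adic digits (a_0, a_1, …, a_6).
Σ a^n = 1/(1 − a) = 1/281;  first 7 digits = (1, 0, 0, 1, 0, 1, 0)

v_2(a) = 3 ≥ 1, so the series converges in ℤ_2 to 1/(1 − a) = 1/(1 − (-280)) = 1/281. Expand this rational in ℤ_2: compute digits iteratively via d_i = x_i mod 2, x_{i+1} = (x_i − d_i)/2. The first 7 digits are (1, 0, 0, 1, 0, 1, 0).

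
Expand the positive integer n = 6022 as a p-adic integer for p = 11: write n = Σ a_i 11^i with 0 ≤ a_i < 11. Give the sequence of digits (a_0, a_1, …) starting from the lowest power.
(a_0, a_1, …) = (5, 8, 5, 4)

Repeated division by 11 gives the digits low-to-high: 6022 = 5 + 8·11^1 + 5·11^2 + 4·11^3. Digit sequence: (5, 8, 5, 4).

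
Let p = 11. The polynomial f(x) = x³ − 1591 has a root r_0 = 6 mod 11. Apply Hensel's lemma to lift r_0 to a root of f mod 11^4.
r_3 = 468 (mod 14641)

Hensel: r_{i+1} = r_i − f(r_i)/f′(r_i) mod 11^{i+2}, where f′(x) = 3x². Iterate:
  r_0 = 6 (mod 11)
  r_1 = 105 (mod 121)
  r_2 = 468 (mod 1331)
  r_3 = 468 (mod 14641)
Final: r = 468 with f(r) ≡ 0 mod 11^4.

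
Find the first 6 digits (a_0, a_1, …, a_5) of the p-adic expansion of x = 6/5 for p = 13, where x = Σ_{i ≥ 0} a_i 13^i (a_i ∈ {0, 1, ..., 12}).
(a_0, …, a_5) = (9, 2, 5, 10, 7, 2)

v_13(6/5) = 0 (numerator and denominator both coprime to 13), so x ∈ ℤ_13^×. Compute digits iteratively via a_i = x_i mod 13, x_{i+1} = (x_i − a_i)/13, with x_0 = x:
  x_0 = 6/5;  a_0 = 9;  x_1 = (x_0 − 9)/13 = -3/5
  x_1 = -3/5;  a_1 = 2;  x_2 = (x_1 − 2)/13 = -1/5
  x_2 = -1/5;  a_2 = 5;  x_3 = (x_2 − 5)/13 = -2/5
  x_3 = -2/5;  a_3 = 10;  x_4 = (x_3 − 10)/13 = -4/5
  x_4 = -4/5;  a_4 = 7;  x_5 = (x_4 − 7)/13 = -3/5
  x_5 = -3/5;  a_5 = 2;  x_6 = (x_5 − 2)/13 = -1/5
Digits: (9, 2, 5, 10, 7, 2).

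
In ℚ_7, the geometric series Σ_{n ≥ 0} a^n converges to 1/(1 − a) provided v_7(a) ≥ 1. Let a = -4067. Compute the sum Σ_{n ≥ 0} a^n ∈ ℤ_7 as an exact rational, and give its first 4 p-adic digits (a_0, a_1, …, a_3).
Σ a^n = 1/(1 − a) = 1/4068;  first 4 digits = (1, 0, 1, 2)

v_7(a) = 2 ≥ 1, so the series converges in ℤ_7 to 1/(1 − a) = 1/(1 − (-4067)) = 1/4068. Expand this rational in ℤ_7: compute digits iteratively via d_i = x_i mod 7, x_{i+1} = (x_i − d_i)/7. The first 4 digits are (1, 0, 1, 2).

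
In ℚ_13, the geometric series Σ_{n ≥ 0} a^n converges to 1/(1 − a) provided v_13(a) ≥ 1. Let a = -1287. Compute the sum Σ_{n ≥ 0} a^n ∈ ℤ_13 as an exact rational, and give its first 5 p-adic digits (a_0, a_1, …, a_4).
Σ a^n = 1/(1 − a) = 1/1288;  first 5 digits = (1, 5, 4, 7, 1)

v_13(a) = 1 ≥ 1, so the series converges in ℤ_13 to 1/(1 − a) = 1/(1 − (-1287)) = 1/1288. Expand this rational in ℤ_13: compute digits iteratively via d_i = x_i mod 13, x_{i+1} = (x_i − d_i)/13. The first 5 digits are (1, 5, 4, 7, 1).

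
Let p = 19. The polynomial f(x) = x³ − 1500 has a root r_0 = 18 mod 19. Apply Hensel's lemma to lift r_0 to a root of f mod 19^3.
r_2 = 5433 (mod 6859)

Hensel: r_{i+1} = r_i − f(r_i)/f′(r_i) mod 19^{i+2}, where f′(x) = 3x². Iterate:
  r_0 = 18 (mod 19)
  r_1 = 18 (mod 361)
  r_2 = 5433 (mod 6859)
Final: r = 5433 with f(r) ≡ 0 mod 19^3.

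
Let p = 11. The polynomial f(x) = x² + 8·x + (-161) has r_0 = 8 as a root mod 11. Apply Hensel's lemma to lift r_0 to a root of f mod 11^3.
r_2 = 206 (mod 1331)

Hensel: r_{i+1} = r_i − f(r_i)·(f′(r_i))^{-1} mod 11^{i+2}, f′(x) = 2x + 8. Iterate:
  r_0 = 8 (mod 11)
  r_1 = 85 (mod 121)
  r_2 = 206 (mod 1331)
Final: r = 206 satisfies f(r) ≡ 0 mod 11^3.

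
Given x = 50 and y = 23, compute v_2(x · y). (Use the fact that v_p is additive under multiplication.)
v_2(1150) = 1

v_p(x) = 1 (factor: 50 = 2^1 · 25); v_p(y) = 0 (factor: 23 = 2^0 · 23). Additivity: v_p(xy) = v_p(x) + v_p(y) = 1 + 0 = 1. (Direct check: xy = 1150 = 2^1 · (575).)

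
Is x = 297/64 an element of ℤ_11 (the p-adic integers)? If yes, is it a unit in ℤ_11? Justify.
x ∈ ℤ_11 but not a unit; v_11(x) = 1 > 0

ℤ_11 = {x ∈ ℚ_11 : v_11(x) ≥ 0} and ℤ_11^× = {x ∈ ℤ_11 : v_11(x) = 0}. Here v_11(297/64) = v_11(num) − v_11(den) = 1; compare against these criteria.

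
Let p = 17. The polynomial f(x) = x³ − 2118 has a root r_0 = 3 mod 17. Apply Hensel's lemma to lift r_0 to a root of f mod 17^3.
r_2 = 1397 (mod 4913)

Hensel: r_{i+1} = r_i − f(r_i)/f′(r_i) mod 17^{i+2}, where f′(x) = 3x². Iterate:
  r_0 = 3 (mod 17)
  r_1 = 241 (mod 289)
  r_2 = 1397 (mod 4913)
Final: r = 1397 with f(r) ≡ 0 mod 17^3.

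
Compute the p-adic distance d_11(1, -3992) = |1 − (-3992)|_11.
d_11(1, -3992) = 1/1331

Step 1 — x − y = 1 − (-3992) = 3993. Step 2 — v_11(3993) = 3 (factor: 3993 = (11^3 · 3); the sign does not affect v_p). Step 3 — |x − y|_11 = 11^{-3} = 1/1331.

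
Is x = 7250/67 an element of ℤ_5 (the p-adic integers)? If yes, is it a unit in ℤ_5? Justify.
x ∈ ℤ_5 but not a unit; v_5(x) = 3 > 0

ℤ_5 = {x ∈ ℚ_5 : v_5(x) ≥ 0} and ℤ_5^× = {x ∈ ℤ_5 : v_5(x) = 0}. Here v_5(7250/67) = v_5(num) − v_5(den) = 3; compare against these criteria.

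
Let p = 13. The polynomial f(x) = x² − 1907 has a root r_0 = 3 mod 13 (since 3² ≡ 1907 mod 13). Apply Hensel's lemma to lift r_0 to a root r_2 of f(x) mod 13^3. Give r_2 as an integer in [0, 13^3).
r_2 = 770 (mod 2197)

Hensel's recurrence: r_{i+1} = r_i − f(r_i)·(f′(r_i))^{-1} mod 13^{i+2}, with f′(x) = 2x. Iterate:
  r_0 = 3 (mod 13)
  r_1 = 94 (mod 169)
  r_2 = 770 (mod 2197)
Final: r_2 = 770, and one checks f(r_2) ≡ 0 mod 13^3.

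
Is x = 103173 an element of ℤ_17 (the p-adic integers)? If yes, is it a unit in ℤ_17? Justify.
x ∈ ℤ_17 but not a unit; v_17(x) = 3 > 0

ℤ_17 = {x ∈ ℚ_17 : v_17(x) ≥ 0} and ℤ_17^× = {x ∈ ℤ_17 : v_17(x) = 0}. Here v_17(103173) = v_17(num) − v_17(den) = 3; compare against these criteria.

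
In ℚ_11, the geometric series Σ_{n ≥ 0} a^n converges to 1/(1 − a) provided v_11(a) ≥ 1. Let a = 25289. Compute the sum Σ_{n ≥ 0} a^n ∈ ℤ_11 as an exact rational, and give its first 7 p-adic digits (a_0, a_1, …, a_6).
Σ a^n = 1/(1 − a) = -1/25288;  first 7 digits = (1, 0, 0, 8, 1, 0, 9)

v_11(a) = 3 ≥ 1, so the series converges in ℤ_11 to 1/(1 − a) = 1/(1 − 25289) = -1/25288. Expand this rational in ℤ_11: compute digits iteratively via d_i = x_i mod 11, x_{i+1} = (x_i − d_i)/11. The first 7 digits are (1, 0, 0, 8, 1, 0, 9).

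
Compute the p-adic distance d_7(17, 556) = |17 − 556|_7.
d_7(17, 556) = 1/49

Step 1 — x − y = 17 − 556 = -539. Step 2 — v_7(-539) = 2 (factor: -539 = −(7^2 · 11); the sign does not affect v_p). Step 3 — |x − y|_7 = 7^{-2} = 1/49.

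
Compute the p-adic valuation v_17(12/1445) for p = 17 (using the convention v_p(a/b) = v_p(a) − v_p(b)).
v_17(12/1445) = -2

Factor powers of 17 from the numerator and denominator of the reduced fraction: 12 = 17^0 · 12 and 1445 = 17^2 · 5. Apply v_p(a/b) = v_p(a) − v_p(b): v_17(12/1445) = 0 − 2 = -2.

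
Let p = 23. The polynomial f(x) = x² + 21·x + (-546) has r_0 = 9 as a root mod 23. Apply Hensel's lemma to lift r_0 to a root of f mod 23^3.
r_2 = 11532 (mod 12167)

Hensel: r_{i+1} = r_i − f(r_i)·(f′(r_i))^{-1} mod 23^{i+2}, f′(x) = 2x + 21. Iterate:
  r_0 = 9 (mod 23)
  r_1 = 423 (mod 529)
  r_2 = 11532 (mod 12167)
Final: r = 11532 satisfies f(r) ≡ 0 mod 23^3.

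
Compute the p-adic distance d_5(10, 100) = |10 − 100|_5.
d_5(10, 100) = 1/5

Step 1 — x − y = 10 − 100 = -90. Step 2 — v_5(-90) = 1 (factor: -90 = −(5^1 · 18); the sign does not affect v_p). Step 3 — |x − y|_5 = 5^{-1} = 1/5.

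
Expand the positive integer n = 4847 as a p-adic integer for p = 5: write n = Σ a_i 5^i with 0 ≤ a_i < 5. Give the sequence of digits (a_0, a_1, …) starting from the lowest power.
(a_0, a_1, …) = (2, 4, 3, 3, 2, 1)

Repeated division by 5 gives the digits low-to-high: 4847 = 2 + 4·5^1 + 3·5^2 + 3·5^3 + 2·5^4 + 1·5^5. Digit sequence: (2, 4, 3, 3, 2, 1).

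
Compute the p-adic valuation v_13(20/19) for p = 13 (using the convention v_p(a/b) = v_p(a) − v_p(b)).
v_13(20/19) = 0

Factor powers of 13 from the numerator and denominator of the reduced fraction: 20 = 13^0 · 20 and 19 = 13^0 · 19. Apply v_p(a/b) = v_p(a) − v_p(b): v_13(20/19) = 0 − 0 = 0.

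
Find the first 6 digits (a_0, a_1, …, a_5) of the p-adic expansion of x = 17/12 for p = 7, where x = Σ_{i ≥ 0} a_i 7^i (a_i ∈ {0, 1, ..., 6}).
(a_0, …, a_5) = (2, 4, 0, 4, 0, 4)

v_7(17/12) = 0 (numerator and denominator both coprime to 7), so x ∈ ℤ_7^×. Compute digits iteratively via a_i = x_i mod 7, x_{i+1} = (x_i − a_i)/7, with x_0 = x:
  x_0 = 17/12;  a_0 = 2;  x_1 = (x_0 − 2)/7 = -1/12
  x_1 = -1/12;  a_1 = 4;  x_2 = (x_1 − 4)/7 = -7/12
  x_2 = -7/12;  a_2 = 0;  x_3 = (x_2 − 0)/7 = -1/12
  x_3 = -1/12;  a_3 = 4;  x_4 = (x_3 − 4)/7 = -7/12
  x_4 = -7/12;  a_4 = 0;  x_5 = (x_4 − 0)/7 = -1/12
  x_5 = -1/12;  a_5 = 4;  x_6 = (x_5 − 4)/7 = -7/12
Digits: (2, 4, 0, 4, 0, 4).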